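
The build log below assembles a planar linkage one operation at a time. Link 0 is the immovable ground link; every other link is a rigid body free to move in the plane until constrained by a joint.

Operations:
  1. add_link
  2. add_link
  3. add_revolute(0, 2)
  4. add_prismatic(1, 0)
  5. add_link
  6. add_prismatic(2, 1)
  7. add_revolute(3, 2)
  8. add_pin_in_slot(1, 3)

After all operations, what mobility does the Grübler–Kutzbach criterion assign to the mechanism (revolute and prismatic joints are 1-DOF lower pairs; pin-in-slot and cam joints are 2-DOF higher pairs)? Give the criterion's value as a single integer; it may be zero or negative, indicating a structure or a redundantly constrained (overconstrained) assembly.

(L,J1,J2)=(1,0,0); link0 fixed
link1: (2,0,0)
link2: (3,0,0)
R 0-2 [J1]: (3,1,0)
P 1-0 [J1]: (3,2,0)
link3: (4,2,0)
P 2-1 [J1]: (4,3,0)
R 3-2 [J1]: (4,4,0)
PS 1-3 [J2]: (4,4,1)
Grübler: 3·3 − 2·4 − 1 = 0

M = 0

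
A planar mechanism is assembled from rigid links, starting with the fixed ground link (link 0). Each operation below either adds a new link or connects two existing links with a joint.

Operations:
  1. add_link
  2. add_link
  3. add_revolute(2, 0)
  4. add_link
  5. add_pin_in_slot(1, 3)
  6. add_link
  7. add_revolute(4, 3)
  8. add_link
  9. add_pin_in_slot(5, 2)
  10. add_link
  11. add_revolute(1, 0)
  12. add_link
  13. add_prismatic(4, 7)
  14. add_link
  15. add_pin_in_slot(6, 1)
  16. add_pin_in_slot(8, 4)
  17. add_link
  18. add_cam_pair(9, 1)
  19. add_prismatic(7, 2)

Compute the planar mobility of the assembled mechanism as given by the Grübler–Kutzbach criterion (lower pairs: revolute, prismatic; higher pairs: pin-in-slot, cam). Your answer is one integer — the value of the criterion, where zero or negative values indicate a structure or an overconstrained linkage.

M = 12

[1;0;0] (link 0 is ground)
L+ [2;0;0]
L+ [3;0;0]
R(2,0)∈J1 [3;1;0]
L+ [4;1;0]
PS(1,3)∈J2 [4;1;1]
L+ [5;1;1]
R(4,3)∈J1 [5;2;1]
L+ [6;2;1]
PS(5,2)∈J2 [6;2;2]
L+ [7;2;2]
R(1,0)∈J1 [7;3;2]
L+ [8;3;2]
P(4,7)∈J1 [8;4;2]
L+ [9;4;2]
PS(6,1)∈J2 [9;4;3]
PS(8,4)∈J2 [9;4;4]
L+ [10;4;4]
C(9,1)∈J2 [10;4;5]
P(7,2)∈J1 [10;5;5]
mobility = 27 − 10 − 5 = 12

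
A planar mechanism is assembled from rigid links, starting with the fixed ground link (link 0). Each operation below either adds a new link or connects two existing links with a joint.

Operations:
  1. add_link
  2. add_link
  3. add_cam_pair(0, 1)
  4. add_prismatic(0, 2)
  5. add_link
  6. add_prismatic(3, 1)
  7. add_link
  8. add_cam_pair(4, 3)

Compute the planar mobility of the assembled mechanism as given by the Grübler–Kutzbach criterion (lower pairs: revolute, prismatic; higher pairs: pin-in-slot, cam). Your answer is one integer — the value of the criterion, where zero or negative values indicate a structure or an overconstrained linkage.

(L,J1,J2)=(1,0,0); link0 fixed
link1: (2,0,0)
link2: (3,0,0)
C 0-1 [J2]: (3,0,1)
P 0-2 [J1]: (3,1,1)
link3: (4,1,1)
P 3-1 [J1]: (4,2,1)
link4: (5,2,1)
C 4-3 [J2]: (5,2,2)
Grübler: 3·4 − 2·2 − 2 = 6

M = 6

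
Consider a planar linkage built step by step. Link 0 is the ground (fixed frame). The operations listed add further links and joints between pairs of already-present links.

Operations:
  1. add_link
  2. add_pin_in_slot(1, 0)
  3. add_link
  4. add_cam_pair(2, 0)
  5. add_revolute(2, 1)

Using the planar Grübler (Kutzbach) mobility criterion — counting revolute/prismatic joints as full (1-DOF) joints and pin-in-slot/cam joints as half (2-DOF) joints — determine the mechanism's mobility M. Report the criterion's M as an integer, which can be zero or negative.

M = 2

L=1 J1=0 J2=0
add link → L=2 J1=0 J2=0
PS@1,0 dof=2 J2 → L=2 J1=0 J2=1
add link → L=3 J1=0 J2=1
C@2,0 dof=2 J2 → L=3 J1=0 J2=2
R@2,1 dof=1 J1 → L=3 J1=1 J2=2
M=3(L−1)−2J1−J2=3·2−2·1−2=2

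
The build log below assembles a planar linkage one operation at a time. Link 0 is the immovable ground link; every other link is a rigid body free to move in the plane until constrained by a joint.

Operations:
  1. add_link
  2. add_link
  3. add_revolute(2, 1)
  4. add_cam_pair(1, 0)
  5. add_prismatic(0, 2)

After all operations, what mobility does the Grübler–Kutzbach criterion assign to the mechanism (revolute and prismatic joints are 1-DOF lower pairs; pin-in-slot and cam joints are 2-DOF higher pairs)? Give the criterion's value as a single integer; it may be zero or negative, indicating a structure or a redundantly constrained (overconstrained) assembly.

M = 1

ground; <1,0,0>
#1 <2,0,0>
#2 <3,0,0>
R:2↔1 J1 <3,1,0>
C:1↔0 J2 <3,1,1>
P:0↔2 J1 <3,2,1>
3×2 − 2×2 − 1×1 = 1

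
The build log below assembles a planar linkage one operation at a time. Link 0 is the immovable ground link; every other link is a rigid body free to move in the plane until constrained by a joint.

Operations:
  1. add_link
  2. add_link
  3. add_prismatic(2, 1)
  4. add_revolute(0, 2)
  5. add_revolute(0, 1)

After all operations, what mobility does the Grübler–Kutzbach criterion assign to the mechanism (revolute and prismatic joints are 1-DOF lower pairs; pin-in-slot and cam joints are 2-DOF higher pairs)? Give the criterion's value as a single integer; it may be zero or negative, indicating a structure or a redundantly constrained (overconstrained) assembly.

M = 0

(L,J1,J2)=(1,0,0); link0 fixed
link1: (2,0,0)
link2: (3,0,0)
P 2-1 [J1]: (3,1,0)
R 0-2 [J1]: (3,2,0)
R 0-1 [J1]: (3,3,0)
Grübler: 3·2 − 2·3 − 0 = 0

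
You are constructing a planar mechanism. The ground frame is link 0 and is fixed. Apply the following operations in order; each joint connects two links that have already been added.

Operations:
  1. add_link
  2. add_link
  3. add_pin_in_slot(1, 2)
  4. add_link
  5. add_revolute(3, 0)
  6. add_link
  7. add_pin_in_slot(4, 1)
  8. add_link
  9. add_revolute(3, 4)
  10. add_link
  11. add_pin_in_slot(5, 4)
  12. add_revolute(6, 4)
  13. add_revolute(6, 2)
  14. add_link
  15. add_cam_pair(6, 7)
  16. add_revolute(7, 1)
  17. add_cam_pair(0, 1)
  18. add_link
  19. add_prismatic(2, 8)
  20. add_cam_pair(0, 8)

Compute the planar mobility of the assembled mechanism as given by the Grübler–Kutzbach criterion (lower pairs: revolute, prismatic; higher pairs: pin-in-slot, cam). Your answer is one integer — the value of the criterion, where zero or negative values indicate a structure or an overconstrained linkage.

(L,J1,J2)=(1,0,0); link0 fixed
link1: (2,0,0)
link2: (3,0,0)
PS 1-2 [J2]: (3,0,1)
link3: (4,0,1)
R 3-0 [J1]: (4,1,1)
link4: (5,1,1)
PS 4-1 [J2]: (5,1,2)
link5: (6,1,2)
R 3-4 [J1]: (6,2,2)
link6: (7,2,2)
PS 5-4 [J2]: (7,2,3)
R 6-4 [J1]: (7,3,3)
R 6-2 [J1]: (7,4,3)
link7: (8,4,3)
C 6-7 [J2]: (8,4,4)
R 7-1 [J1]: (8,5,4)
C 0-1 [J2]: (8,5,5)
link8: (9,5,5)
P 2-8 [J1]: (9,6,5)
C 0-8 [J2]: (9,6,6)
Grübler: 3·8 − 2·6 − 6 = 6

M = 6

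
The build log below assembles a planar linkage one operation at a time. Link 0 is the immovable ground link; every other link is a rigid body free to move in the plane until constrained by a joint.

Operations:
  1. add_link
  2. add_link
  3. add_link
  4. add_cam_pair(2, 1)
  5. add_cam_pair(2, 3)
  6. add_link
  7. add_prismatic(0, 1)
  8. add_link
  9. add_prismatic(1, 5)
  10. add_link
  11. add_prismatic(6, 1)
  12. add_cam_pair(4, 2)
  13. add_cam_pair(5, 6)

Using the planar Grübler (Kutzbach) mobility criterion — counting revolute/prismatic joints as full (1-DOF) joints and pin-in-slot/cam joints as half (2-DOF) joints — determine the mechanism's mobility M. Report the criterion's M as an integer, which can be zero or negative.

L=1 J1=0 J2=0
add link → L=2 J1=0 J2=0
add link → L=3 J1=0 J2=0
add link → L=4 J1=0 J2=0
C@2,1 dof=2 J2 → L=4 J1=0 J2=1
C@2,3 dof=2 J2 → L=4 J1=0 J2=2
add link → L=5 J1=0 J2=2
P@0,1 dof=1 J1 → L=5 J1=1 J2=2
add link → L=6 J1=1 J2=2
P@1,5 dof=1 J1 → L=6 J1=2 J2=2
add link → L=7 J1=2 J2=2
P@6,1 dof=1 J1 → L=7 J1=3 J2=2
C@4,2 dof=2 J2 → L=7 J1=3 J2=3
C@5,6 dof=2 J2 → L=7 J1=3 J2=4
M=3(L−1)−2J1−J2=3·6−2·3−4=8

M = 8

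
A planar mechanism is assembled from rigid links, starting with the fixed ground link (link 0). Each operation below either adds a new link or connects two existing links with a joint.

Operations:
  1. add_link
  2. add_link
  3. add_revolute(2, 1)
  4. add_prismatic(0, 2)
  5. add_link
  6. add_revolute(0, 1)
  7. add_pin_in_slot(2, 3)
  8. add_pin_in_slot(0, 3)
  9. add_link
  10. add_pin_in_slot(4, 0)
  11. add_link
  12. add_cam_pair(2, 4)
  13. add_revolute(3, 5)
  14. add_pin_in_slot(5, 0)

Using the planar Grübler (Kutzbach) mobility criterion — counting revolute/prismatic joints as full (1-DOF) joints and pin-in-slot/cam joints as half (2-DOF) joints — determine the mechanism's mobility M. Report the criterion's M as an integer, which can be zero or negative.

[1;0;0] (link 0 is ground)
L+ [2;0;0]
L+ [3;0;0]
R(2,1)∈J1 [3;1;0]
P(0,2)∈J1 [3;2;0]
L+ [4;2;0]
R(0,1)∈J1 [4;3;0]
PS(2,3)∈J2 [4;3;1]
PS(0,3)∈J2 [4;3;2]
L+ [5;3;2]
PS(4,0)∈J2 [5;3;3]
L+ [6;3;3]
C(2,4)∈J2 [6;3;4]
R(3,5)∈J1 [6;4;4]
PS(5,0)∈J2 [6;4;5]
mobility = 15 − 8 − 5 = 2

M = 2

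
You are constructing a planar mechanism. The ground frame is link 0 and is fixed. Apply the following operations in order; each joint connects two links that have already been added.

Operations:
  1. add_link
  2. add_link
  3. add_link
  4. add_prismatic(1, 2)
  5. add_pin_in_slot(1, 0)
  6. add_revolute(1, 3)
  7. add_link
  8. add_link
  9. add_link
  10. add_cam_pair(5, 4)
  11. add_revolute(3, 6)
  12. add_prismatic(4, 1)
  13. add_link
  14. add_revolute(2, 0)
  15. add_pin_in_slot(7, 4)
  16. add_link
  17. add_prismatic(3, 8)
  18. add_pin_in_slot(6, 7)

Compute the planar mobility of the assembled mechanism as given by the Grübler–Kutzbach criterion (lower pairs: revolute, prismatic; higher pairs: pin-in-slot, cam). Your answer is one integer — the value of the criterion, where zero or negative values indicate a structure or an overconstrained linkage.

M = 8

ground; <1,0,0>
#1 <2,0,0>
#2 <3,0,0>
#3 <4,0,0>
P:1↔2 J1 <4,1,0>
PS:1↔0 J2 <4,1,1>
R:1↔3 J1 <4,2,1>
#4 <5,2,1>
#5 <6,2,1>
#6 <7,2,1>
C:5↔4 J2 <7,2,2>
R:3↔6 J1 <7,3,2>
P:4↔1 J1 <7,4,2>
#7 <8,4,2>
R:2↔0 J1 <8,5,2>
PS:7↔4 J2 <8,5,3>
#8 <9,5,3>
P:3↔8 J1 <9,6,3>
PS:6↔7 J2 <9,6,4>
3×8 − 2×6 − 1×4 = 8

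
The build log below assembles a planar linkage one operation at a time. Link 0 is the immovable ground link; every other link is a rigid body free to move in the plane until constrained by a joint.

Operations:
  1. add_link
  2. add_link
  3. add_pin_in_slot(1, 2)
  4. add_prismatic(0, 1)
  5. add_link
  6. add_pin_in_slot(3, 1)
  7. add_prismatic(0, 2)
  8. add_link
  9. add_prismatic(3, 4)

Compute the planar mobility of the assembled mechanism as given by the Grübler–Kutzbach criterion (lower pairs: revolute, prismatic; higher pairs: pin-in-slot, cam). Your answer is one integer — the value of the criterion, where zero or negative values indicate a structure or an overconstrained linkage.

L=1 J1=0 J2=0
add link → L=2 J1=0 J2=0
add link → L=3 J1=0 J2=0
PS@1,2 dof=2 J2 → L=3 J1=0 J2=1
P@0,1 dof=1 J1 → L=3 J1=1 J2=1
add link → L=4 J1=1 J2=1
PS@3,1 dof=2 J2 → L=4 J1=1 J2=2
P@0,2 dof=1 J1 → L=4 J1=2 J2=2
add link → L=5 J1=2 J2=2
P@3,4 dof=1 J1 → L=5 J1=3 J2=2
M=3(L−1)−2J1−J2=3·4−2·3−2=4

M = 4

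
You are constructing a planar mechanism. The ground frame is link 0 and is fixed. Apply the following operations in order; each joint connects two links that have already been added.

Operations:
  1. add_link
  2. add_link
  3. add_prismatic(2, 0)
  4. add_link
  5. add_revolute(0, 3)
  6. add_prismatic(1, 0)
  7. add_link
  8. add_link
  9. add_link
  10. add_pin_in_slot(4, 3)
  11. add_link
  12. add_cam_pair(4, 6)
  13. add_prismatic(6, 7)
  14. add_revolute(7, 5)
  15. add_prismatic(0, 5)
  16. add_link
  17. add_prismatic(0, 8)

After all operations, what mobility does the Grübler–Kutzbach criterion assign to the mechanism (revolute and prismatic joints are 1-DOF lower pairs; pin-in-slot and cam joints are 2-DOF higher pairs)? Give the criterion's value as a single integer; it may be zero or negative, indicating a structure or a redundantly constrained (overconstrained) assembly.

link 0 = ground. State L|J1|J2 = 1|0|0
+link1  2|0|0
+link2  3|0|0
P(2,0) f=1→J1  3|1|0
+link3  4|1|0
R(0,3) f=1→J1  4|2|0
P(1,0) f=1→J1  4|3|0
+link4  5|3|0
+link5  6|3|0
+link6  7|3|0
PS(4,3) f=2→J2  7|3|1
+link7  8|3|1
C(4,6) f=2→J2  8|3|2
P(6,7) f=1→J1  8|4|2
R(7,5) f=1→J1  8|5|2
P(0,5) f=1→J1  8|6|2
+link8  9|6|2
P(0,8) f=1→J1  9|7|2
M = 3(9−1)−2·7−2 = 24−14−2 = 8

M = 8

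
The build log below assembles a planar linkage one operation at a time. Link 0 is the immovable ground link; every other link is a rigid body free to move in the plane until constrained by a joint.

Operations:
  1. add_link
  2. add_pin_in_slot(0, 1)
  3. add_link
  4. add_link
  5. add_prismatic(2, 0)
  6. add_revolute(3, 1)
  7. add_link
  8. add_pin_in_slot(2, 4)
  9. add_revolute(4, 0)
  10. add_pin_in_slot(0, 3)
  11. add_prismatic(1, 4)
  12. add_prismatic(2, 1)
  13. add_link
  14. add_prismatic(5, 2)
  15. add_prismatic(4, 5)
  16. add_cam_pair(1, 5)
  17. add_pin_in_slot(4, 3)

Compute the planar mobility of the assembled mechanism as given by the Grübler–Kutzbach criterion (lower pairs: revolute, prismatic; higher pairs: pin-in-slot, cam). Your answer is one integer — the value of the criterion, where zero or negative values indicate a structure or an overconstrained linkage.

[1;0;0] (link 0 is ground)
L+ [2;0;0]
PS(0,1)∈J2 [2;0;1]
L+ [3;0;1]
L+ [4;0;1]
P(2,0)∈J1 [4;1;1]
R(3,1)∈J1 [4;2;1]
L+ [5;2;1]
PS(2,4)∈J2 [5;2;2]
R(4,0)∈J1 [5;3;2]
PS(0,3)∈J2 [5;3;3]
P(1,4)∈J1 [5;4;3]
P(2,1)∈J1 [5;5;3]
L+ [6;5;3]
P(5,2)∈J1 [6;6;3]
P(4,5)∈J1 [6;7;3]
C(1,5)∈J2 [6;7;4]
PS(4,3)∈J2 [6;7;5]
mobility = 15 − 14 − 5 = -4

M = -4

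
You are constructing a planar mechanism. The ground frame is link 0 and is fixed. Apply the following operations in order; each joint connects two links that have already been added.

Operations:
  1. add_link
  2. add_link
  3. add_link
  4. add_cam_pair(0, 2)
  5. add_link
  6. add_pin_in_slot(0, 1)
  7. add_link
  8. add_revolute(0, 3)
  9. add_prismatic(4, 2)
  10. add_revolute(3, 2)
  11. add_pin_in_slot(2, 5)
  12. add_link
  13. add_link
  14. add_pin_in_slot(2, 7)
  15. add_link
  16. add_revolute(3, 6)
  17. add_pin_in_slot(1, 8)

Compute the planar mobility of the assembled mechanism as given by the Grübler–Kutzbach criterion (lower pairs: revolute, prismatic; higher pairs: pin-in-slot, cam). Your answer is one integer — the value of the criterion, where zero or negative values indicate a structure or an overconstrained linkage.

ground; <1,0,0>
#1 <2,0,0>
#2 <3,0,0>
#3 <4,0,0>
C:0↔2 J2 <4,0,1>
#4 <5,0,1>
PS:0↔1 J2 <5,0,2>
#5 <6,0,2>
R:0↔3 J1 <6,1,2>
P:4↔2 J1 <6,2,2>
R:3↔2 J1 <6,3,2>
PS:2↔5 J2 <6,3,3>
#6 <7,3,3>
#7 <8,3,3>
PS:2↔7 J2 <8,3,4>
#8 <9,3,4>
R:3↔6 J1 <9,4,4>
PS:1↔8 J2 <9,4,5>
3×8 − 2×4 − 1×5 = 11

M = 11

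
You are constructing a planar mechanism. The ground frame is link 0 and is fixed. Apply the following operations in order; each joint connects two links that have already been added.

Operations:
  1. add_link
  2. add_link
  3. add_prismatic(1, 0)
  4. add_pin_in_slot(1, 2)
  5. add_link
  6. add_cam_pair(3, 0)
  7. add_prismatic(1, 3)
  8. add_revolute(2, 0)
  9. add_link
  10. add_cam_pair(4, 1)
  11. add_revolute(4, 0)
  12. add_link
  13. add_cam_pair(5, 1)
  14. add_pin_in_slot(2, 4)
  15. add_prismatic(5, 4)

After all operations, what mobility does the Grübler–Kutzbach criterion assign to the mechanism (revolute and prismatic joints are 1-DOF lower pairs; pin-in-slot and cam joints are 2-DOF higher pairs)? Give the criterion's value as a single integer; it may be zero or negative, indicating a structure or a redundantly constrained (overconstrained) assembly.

L=1 J1=0 J2=0
add link → L=2 J1=0 J2=0
add link → L=3 J1=0 J2=0
P@1,0 dof=1 J1 → L=3 J1=1 J2=0
PS@1,2 dof=2 J2 → L=3 J1=1 J2=1
add link → L=4 J1=1 J2=1
C@3,0 dof=2 J2 → L=4 J1=1 J2=2
P@1,3 dof=1 J1 → L=4 J1=2 J2=2
R@2,0 dof=1 J1 → L=4 J1=3 J2=2
add link → L=5 J1=3 J2=2
C@4,1 dof=2 J2 → L=5 J1=3 J2=3
R@4,0 dof=1 J1 → L=5 J1=4 J2=3
add link → L=6 J1=4 J2=3
C@5,1 dof=2 J2 → L=6 J1=4 J2=4
PS@2,4 dof=2 J2 → L=6 J1=4 J2=5
P@5,4 dof=1 J1 → L=6 J1=5 J2=5
M=3(L−1)−2J1−J2=3·5−2·5−5=0

M = 0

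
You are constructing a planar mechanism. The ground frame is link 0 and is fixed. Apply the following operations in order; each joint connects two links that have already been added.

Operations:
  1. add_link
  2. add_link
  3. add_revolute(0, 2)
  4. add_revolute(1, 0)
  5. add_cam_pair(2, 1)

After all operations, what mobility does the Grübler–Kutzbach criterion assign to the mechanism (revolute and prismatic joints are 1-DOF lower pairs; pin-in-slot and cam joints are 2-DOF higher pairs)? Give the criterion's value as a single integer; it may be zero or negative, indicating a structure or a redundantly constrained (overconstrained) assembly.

M = 1

[1;0;0] (link 0 is ground)
L+ [2;0;0]
L+ [3;0;0]
R(0,2)∈J1 [3;1;0]
R(1,0)∈J1 [3;2;0]
C(2,1)∈J2 [3;2;1]
mobility = 6 − 4 − 1 = 1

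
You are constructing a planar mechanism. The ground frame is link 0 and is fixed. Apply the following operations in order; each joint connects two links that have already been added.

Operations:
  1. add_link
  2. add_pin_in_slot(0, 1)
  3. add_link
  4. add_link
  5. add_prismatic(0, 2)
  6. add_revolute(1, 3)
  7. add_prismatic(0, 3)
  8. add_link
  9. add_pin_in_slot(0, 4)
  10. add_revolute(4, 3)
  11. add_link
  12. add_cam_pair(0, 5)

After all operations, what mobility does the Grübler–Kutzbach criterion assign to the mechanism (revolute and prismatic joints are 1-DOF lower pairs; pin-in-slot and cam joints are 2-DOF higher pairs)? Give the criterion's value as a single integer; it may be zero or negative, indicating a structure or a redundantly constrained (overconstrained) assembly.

M = 4

[1;0;0] (link 0 is ground)
L+ [2;0;0]
PS(0,1)∈J2 [2;0;1]
L+ [3;0;1]
L+ [4;0;1]
P(0,2)∈J1 [4;1;1]
R(1,3)∈J1 [4;2;1]
P(0,3)∈J1 [4;3;1]
L+ [5;3;1]
PS(0,4)∈J2 [5;3;2]
R(4,3)∈J1 [5;4;2]
L+ [6;4;2]
C(0,5)∈J2 [6;4;3]
mobility = 15 − 8 − 3 = 4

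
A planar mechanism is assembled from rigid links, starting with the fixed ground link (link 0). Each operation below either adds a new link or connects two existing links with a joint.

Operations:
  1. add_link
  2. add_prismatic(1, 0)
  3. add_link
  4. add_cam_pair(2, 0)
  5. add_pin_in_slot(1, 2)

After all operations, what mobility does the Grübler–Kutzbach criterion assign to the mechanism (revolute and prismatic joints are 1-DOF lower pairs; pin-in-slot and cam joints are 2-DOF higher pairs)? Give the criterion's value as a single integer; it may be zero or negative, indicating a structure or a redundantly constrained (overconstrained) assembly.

link 0 = ground. State L|J1|J2 = 1|0|0
+link1  2|0|0
P(1,0) f=1→J1  2|1|0
+link2  3|1|0
C(2,0) f=2→J2  3|1|1
PS(1,2) f=2→J2  3|1|2
M = 3(3−1)−2·1−2 = 6−2−2 = 2

M = 2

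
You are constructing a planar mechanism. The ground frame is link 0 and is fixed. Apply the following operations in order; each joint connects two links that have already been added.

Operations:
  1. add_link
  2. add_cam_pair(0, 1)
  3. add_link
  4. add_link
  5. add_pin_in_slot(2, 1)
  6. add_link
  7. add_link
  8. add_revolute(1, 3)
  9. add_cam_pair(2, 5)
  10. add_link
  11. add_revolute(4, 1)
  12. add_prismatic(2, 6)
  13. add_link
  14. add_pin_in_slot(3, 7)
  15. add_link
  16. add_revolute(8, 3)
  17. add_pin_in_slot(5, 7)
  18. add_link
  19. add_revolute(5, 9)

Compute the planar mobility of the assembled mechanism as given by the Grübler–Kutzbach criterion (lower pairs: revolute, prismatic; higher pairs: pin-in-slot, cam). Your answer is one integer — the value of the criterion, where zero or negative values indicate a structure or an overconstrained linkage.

[1;0;0] (link 0 is ground)
L+ [2;0;0]
C(0,1)∈J2 [2;0;1]
L+ [3;0;1]
L+ [4;0;1]
PS(2,1)∈J2 [4;0;2]
L+ [5;0;2]
L+ [6;0;2]
R(1,3)∈J1 [6;1;2]
C(2,5)∈J2 [6;1;3]
L+ [7;1;3]
R(4,1)∈J1 [7;2;3]
P(2,6)∈J1 [7;3;3]
L+ [8;3;3]
PS(3,7)∈J2 [8;3;4]
L+ [9;3;4]
R(8,3)∈J1 [9;4;4]
PS(5,7)∈J2 [9;4;5]
L+ [10;4;5]
R(5,9)∈J1 [10;5;5]
mobility = 27 − 10 − 5 = 12

M = 12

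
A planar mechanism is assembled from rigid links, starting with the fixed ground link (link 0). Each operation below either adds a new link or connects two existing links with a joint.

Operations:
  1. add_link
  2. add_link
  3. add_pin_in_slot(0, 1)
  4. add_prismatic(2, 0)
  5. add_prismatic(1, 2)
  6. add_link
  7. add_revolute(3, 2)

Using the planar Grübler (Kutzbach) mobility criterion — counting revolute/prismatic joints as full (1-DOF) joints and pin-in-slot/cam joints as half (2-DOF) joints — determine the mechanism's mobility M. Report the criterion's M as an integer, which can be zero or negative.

link 0 = ground. State L|J1|J2 = 1|0|0
+link1  2|0|0
+link2  3|0|0
PS(0,1) f=2→J2  3|0|1
P(2,0) f=1→J1  3|1|1
P(1,2) f=1→J1  3|2|1
+link3  4|2|1
R(3,2) f=1→J1  4|3|1
M = 3(4−1)−2·3−1 = 9−6−1 = 2

M = 2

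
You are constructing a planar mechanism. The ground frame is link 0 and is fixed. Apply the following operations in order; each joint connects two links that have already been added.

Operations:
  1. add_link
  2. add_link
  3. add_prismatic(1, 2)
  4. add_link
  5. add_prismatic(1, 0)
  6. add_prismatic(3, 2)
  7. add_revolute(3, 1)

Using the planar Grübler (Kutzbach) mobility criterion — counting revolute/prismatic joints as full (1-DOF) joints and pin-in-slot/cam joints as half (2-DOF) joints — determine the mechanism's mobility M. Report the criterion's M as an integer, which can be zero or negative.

M = 1

[1;0;0] (link 0 is ground)
L+ [2;0;0]
L+ [3;0;0]
P(1,2)∈J1 [3;1;0]
L+ [4;1;0]
P(1,0)∈J1 [4;2;0]
P(3,2)∈J1 [4;3;0]
R(3,1)∈J1 [4;4;0]
mobility = 9 − 8 − 0 = 1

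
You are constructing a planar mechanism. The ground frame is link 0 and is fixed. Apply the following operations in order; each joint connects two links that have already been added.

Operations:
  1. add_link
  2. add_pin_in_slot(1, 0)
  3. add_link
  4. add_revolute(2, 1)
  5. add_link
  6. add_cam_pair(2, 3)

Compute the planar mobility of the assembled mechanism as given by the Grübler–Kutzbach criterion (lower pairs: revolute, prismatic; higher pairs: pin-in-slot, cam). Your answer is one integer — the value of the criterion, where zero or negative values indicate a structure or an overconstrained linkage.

link 0 = ground. State L|J1|J2 = 1|0|0
+link1  2|0|0
PS(1,0) f=2→J2  2|0|1
+link2  3|0|1
R(2,1) f=1→J1  3|1|1
+link3  4|1|1
C(2,3) f=2→J2  4|1|2
M = 3(4−1)−2·1−2 = 9−2−2 = 5

M = 5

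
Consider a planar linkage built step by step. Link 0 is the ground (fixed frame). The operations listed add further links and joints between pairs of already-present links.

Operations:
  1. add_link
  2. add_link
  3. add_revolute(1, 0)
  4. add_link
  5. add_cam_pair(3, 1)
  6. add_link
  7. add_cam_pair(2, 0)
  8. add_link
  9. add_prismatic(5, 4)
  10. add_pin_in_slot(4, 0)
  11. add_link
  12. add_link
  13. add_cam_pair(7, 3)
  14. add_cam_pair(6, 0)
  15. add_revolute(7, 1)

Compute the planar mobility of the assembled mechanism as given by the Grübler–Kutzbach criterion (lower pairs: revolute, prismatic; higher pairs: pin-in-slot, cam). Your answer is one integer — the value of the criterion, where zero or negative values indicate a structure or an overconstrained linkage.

M = 10

L=1 J1=0 J2=0
add link → L=2 J1=0 J2=0
add link → L=3 J1=0 J2=0
R@1,0 dof=1 J1 → L=3 J1=1 J2=0
add link → L=4 J1=1 J2=0
C@3,1 dof=2 J2 → L=4 J1=1 J2=1
add link → L=5 J1=1 J2=1
C@2,0 dof=2 J2 → L=5 J1=1 J2=2
add link → L=6 J1=1 J2=2
P@5,4 dof=1 J1 → L=6 J1=2 J2=2
PS@4,0 dof=2 J2 → L=6 J1=2 J2=3
add link → L=7 J1=2 J2=3
add link → L=8 J1=2 J2=3
C@7,3 dof=2 J2 → L=8 J1=2 J2=4
C@6,0 dof=2 J2 → L=8 J1=2 J2=5
R@7,1 dof=1 J1 → L=8 J1=3 J2=5
M=3(L−1)−2J1−J2=3·7−2·3−5=10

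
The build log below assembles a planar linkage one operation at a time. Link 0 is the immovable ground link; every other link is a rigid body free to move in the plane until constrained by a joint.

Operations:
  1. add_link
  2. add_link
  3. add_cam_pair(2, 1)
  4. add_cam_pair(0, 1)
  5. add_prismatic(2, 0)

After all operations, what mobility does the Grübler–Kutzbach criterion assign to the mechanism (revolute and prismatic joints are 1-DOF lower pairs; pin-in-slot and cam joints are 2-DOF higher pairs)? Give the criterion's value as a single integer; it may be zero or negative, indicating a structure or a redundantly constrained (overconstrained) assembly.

M = 2

ground; <1,0,0>
#1 <2,0,0>
#2 <3,0,0>
C:2↔1 J2 <3,0,1>
C:0↔1 J2 <3,0,2>
P:2↔0 J1 <3,1,2>
3×2 − 2×1 − 1×2 = 2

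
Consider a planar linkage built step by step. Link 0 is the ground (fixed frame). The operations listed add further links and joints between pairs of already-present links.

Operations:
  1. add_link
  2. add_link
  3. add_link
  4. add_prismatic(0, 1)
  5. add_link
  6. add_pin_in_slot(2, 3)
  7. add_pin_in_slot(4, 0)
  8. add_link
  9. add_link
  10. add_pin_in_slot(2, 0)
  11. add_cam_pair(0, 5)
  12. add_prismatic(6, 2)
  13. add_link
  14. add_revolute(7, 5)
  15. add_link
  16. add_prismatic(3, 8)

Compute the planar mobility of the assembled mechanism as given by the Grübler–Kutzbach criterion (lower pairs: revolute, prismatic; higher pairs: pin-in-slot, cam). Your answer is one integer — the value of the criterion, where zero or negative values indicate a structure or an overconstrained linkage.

M = 12

[1;0;0] (link 0 is ground)
L+ [2;0;0]
L+ [3;0;0]
L+ [4;0;0]
P(0,1)∈J1 [4;1;0]
L+ [5;1;0]
PS(2,3)∈J2 [5;1;1]
PS(4,0)∈J2 [5;1;2]
L+ [6;1;2]
L+ [7;1;2]
PS(2,0)∈J2 [7;1;3]
C(0,5)∈J2 [7;1;4]
P(6,2)∈J1 [7;2;4]
L+ [8;2;4]
R(7,5)∈J1 [8;3;4]
L+ [9;3;4]
P(3,8)∈J1 [9;4;4]
mobility = 24 − 8 − 4 = 12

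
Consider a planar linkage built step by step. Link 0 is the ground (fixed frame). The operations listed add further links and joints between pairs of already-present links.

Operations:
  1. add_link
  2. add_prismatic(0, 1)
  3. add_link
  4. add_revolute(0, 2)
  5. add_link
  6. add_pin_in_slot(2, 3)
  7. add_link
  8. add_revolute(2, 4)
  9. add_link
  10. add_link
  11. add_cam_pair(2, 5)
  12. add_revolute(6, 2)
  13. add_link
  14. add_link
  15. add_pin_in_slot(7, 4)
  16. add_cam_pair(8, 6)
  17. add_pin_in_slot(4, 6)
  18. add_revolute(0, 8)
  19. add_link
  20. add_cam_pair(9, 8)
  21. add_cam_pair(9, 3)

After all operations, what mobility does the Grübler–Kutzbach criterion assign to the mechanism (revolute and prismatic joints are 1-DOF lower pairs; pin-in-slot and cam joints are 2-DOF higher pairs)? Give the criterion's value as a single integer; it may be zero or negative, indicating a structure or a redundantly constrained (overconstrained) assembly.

link 0 = ground. State L|J1|J2 = 1|0|0
+link1  2|0|0
P(0,1) f=1→J1  2|1|0
+link2  3|1|0
R(0,2) f=1→J1  3|2|0
+link3  4|2|0
PS(2,3) f=2→J2  4|2|1
+link4  5|2|1
R(2,4) f=1→J1  5|3|1
+link5  6|3|1
+link6  7|3|1
C(2,5) f=2→J2  7|3|2
R(6,2) f=1→J1  7|4|2
+link7  8|4|2
+link8  9|4|2
PS(7,4) f=2→J2  9|4|3
C(8,6) f=2→J2  9|4|4
PS(4,6) f=2→J2  9|4|5
R(0,8) f=1→J1  9|5|5
+link9  10|5|5
C(9,8) f=2→J2  10|5|6
C(9,3) f=2→J2  10|5|7
M = 3(10−1)−2·5−7 = 27−10−7 = 10

M = 10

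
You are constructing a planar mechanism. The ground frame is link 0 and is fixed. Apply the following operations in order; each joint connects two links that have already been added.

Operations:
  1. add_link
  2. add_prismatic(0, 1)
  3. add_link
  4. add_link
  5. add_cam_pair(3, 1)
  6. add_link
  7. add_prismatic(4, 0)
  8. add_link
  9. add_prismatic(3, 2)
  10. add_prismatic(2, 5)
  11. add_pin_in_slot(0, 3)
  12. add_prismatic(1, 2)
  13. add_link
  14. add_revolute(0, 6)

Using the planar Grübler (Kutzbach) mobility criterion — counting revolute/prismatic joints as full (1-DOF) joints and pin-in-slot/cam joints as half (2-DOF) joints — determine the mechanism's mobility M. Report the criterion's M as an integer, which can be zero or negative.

M = 4

[1;0;0] (link 0 is ground)
L+ [2;0;0]
P(0,1)∈J1 [2;1;0]
L+ [3;1;0]
L+ [4;1;0]
C(3,1)∈J2 [4;1;1]
L+ [5;1;1]
P(4,0)∈J1 [5;2;1]
L+ [6;2;1]
P(3,2)∈J1 [6;3;1]
P(2,5)∈J1 [6;4;1]
PS(0,3)∈J2 [6;4;2]
P(1,2)∈J1 [6;5;2]
L+ [7;5;2]
R(0,6)∈J1 [7;6;2]
mobility = 18 − 12 − 2 = 4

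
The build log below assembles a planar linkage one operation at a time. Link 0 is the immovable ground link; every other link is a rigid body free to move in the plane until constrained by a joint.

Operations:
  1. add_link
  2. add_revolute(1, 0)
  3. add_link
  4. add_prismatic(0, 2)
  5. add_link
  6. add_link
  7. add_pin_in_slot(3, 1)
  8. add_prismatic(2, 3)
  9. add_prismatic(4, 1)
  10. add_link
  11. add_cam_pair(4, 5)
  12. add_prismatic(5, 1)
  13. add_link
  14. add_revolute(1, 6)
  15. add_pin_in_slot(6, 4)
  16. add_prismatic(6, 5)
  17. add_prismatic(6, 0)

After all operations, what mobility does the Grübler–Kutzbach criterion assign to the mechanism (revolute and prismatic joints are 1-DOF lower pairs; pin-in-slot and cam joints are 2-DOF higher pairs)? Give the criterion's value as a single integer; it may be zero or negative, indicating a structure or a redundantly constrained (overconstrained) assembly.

L=1 J1=0 J2=0
add link → L=2 J1=0 J2=0
R@1,0 dof=1 J1 → L=2 J1=1 J2=0
add link → L=3 J1=1 J2=0
P@0,2 dof=1 J1 → L=3 J1=2 J2=0
add link → L=4 J1=2 J2=0
add link → L=5 J1=2 J2=0
PS@3,1 dof=2 J2 → L=5 J1=2 J2=1
P@2,3 dof=1 J1 → L=5 J1=3 J2=1
P@4,1 dof=1 J1 → L=5 J1=4 J2=1
add link → L=6 J1=4 J2=1
C@4,5 dof=2 J2 → L=6 J1=4 J2=2
P@5,1 dof=1 J1 → L=6 J1=5 J2=2
add link → L=7 J1=5 J2=2
R@1,6 dof=1 J1 → L=7 J1=6 J2=2
PS@6,4 dof=2 J2 → L=7 J1=6 J2=3
P@6,5 dof=1 J1 → L=7 J1=7 J2=3
P@6,0 dof=1 J1 → L=7 J1=8 J2=3
M=3(L−1)−2J1−J2=3·6−2·8−3=-1

M = -1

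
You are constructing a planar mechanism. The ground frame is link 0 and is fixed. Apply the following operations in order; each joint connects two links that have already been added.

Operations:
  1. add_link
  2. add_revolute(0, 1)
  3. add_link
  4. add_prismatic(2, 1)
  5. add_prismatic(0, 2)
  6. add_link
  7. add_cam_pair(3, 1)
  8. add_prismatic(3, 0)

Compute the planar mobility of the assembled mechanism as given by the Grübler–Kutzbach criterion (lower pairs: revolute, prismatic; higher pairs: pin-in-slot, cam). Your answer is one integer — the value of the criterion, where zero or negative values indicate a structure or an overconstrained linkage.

M = 0

ground; <1,0,0>
#1 <2,0,0>
R:0↔1 J1 <2,1,0>
#2 <3,1,0>
P:2↔1 J1 <3,2,0>
P:0↔2 J1 <3,3,0>
#3 <4,3,0>
C:3↔1 J2 <4,3,1>
P:3↔0 J1 <4,4,1>
3×3 − 2×4 − 1×1 = 0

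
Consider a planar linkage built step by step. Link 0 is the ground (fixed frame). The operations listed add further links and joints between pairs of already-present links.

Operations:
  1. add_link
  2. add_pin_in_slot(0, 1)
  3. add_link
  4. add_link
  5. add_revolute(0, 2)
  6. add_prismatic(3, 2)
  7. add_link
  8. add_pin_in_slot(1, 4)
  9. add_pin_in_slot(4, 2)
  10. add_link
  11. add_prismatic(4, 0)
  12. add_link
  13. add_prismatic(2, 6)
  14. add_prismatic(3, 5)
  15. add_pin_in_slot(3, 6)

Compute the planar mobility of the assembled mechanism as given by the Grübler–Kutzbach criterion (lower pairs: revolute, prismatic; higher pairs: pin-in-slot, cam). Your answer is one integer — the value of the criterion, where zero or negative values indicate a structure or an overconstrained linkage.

L=1 J1=0 J2=0
add link → L=2 J1=0 J2=0
PS@0,1 dof=2 J2 → L=2 J1=0 J2=1
add link → L=3 J1=0 J2=1
add link → L=4 J1=0 J2=1
R@0,2 dof=1 J1 → L=4 J1=1 J2=1
P@3,2 dof=1 J1 → L=4 J1=2 J2=1
add link → L=5 J1=2 J2=1
PS@1,4 dof=2 J2 → L=5 J1=2 J2=2
PS@4,2 dof=2 J2 → L=5 J1=2 J2=3
add link → L=6 J1=2 J2=3
P@4,0 dof=1 J1 → L=6 J1=3 J2=3
add link → L=7 J1=3 J2=3
P@2,6 dof=1 J1 → L=7 J1=4 J2=3
P@3,5 dof=1 J1 → L=7 J1=5 J2=3
PS@3,6 dof=2 J2 → L=7 J1=5 J2=4
M=3(L−1)−2J1−J2=3·6−2·5−4=4

M = 4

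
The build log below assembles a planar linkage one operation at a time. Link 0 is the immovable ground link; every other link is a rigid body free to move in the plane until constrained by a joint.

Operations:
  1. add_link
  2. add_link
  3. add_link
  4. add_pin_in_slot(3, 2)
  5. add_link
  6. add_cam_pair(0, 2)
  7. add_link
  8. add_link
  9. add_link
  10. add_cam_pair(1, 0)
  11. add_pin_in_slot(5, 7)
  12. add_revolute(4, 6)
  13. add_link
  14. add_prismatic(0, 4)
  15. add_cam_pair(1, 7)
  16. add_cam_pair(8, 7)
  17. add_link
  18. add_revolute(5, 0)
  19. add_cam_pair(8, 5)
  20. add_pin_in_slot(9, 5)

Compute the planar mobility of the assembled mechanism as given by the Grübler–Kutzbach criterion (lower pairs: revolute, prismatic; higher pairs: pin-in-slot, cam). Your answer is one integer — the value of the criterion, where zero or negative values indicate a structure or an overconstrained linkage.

link 0 = ground. State L|J1|J2 = 1|0|0
+link1  2|0|0
+link2  3|0|0
+link3  4|0|0
PS(3,2) f=2→J2  4|0|1
+link4  5|0|1
C(0,2) f=2→J2  5|0|2
+link5  6|0|2
+link6  7|0|2
+link7  8|0|2
C(1,0) f=2→J2  8|0|3
PS(5,7) f=2→J2  8|0|4
R(4,6) f=1→J1  8|1|4
+link8  9|1|4
P(0,4) f=1→J1  9|2|4
C(1,7) f=2→J2  9|2|5
C(8,7) f=2→J2  9|2|6
+link9  10|2|6
R(5,0) f=1→J1  10|3|6
C(8,5) f=2→J2  10|3|7
PS(9,5) f=2→J2  10|3|8
M = 3(10−1)−2·3−8 = 27−6−8 = 13

M = 13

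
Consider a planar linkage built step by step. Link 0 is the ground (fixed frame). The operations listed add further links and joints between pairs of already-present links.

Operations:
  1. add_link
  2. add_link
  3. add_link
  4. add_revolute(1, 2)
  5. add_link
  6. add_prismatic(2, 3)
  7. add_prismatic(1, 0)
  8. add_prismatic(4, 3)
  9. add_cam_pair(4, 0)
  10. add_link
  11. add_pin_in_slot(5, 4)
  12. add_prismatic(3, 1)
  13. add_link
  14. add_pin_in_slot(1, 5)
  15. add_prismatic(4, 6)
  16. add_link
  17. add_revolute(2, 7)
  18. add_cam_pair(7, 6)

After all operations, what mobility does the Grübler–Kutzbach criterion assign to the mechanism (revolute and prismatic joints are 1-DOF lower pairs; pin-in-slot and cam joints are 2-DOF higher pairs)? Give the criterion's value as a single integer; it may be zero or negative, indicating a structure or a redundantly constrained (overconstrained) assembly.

[1;0;0] (link 0 is ground)
L+ [2;0;0]
L+ [3;0;0]
L+ [4;0;0]
R(1,2)∈J1 [4;1;0]
L+ [5;1;0]
P(2,3)∈J1 [5;2;0]
P(1,0)∈J1 [5;3;0]
P(4,3)∈J1 [5;4;0]
C(4,0)∈J2 [5;4;1]
L+ [6;4;1]
PS(5,4)∈J2 [6;4;2]
P(3,1)∈J1 [6;5;2]
L+ [7;5;2]
PS(1,5)∈J2 [7;5;3]
P(4,6)∈J1 [7;6;3]
L+ [8;6;3]
R(2,7)∈J1 [8;7;3]
C(7,6)∈J2 [8;7;4]
mobility = 21 − 14 − 4 = 3

M = 3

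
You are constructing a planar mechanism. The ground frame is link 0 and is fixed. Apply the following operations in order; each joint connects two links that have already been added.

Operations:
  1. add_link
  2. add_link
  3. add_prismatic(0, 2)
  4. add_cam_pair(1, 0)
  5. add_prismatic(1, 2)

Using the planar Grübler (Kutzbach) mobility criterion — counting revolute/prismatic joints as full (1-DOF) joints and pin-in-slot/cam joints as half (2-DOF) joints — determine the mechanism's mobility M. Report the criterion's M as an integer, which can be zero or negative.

L=1 J1=0 J2=0
add link → L=2 J1=0 J2=0
add link → L=3 J1=0 J2=0
P@0,2 dof=1 J1 → L=3 J1=1 J2=0
C@1,0 dof=2 J2 → L=3 J1=1 J2=1
P@1,2 dof=1 J1 → L=3 J1=2 J2=1
M=3(L−1)−2J1−J2=3·2−2·2−1=1

M = 1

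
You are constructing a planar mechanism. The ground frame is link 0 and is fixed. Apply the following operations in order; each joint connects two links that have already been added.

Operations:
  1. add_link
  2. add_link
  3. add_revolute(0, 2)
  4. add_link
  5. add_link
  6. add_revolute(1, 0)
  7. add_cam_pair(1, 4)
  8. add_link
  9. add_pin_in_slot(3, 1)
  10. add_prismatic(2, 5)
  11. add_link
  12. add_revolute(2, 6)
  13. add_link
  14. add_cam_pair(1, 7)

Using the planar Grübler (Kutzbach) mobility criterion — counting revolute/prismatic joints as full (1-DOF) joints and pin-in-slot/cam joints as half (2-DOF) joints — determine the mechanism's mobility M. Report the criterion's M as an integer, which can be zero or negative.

M = 10

ground; <1,0,0>
#1 <2,0,0>
#2 <3,0,0>
R:0↔2 J1 <3,1,0>
#3 <4,1,0>
#4 <5,1,0>
R:1↔0 J1 <5,2,0>
C:1↔4 J2 <5,2,1>
#5 <6,2,1>
PS:3↔1 J2 <6,2,2>
P:2↔5 J1 <6,3,2>
#6 <7,3,2>
R:2↔6 J1 <7,4,2>
#7 <8,4,2>
C:1↔7 J2 <8,4,3>
3×7 − 2×4 − 1×3 = 10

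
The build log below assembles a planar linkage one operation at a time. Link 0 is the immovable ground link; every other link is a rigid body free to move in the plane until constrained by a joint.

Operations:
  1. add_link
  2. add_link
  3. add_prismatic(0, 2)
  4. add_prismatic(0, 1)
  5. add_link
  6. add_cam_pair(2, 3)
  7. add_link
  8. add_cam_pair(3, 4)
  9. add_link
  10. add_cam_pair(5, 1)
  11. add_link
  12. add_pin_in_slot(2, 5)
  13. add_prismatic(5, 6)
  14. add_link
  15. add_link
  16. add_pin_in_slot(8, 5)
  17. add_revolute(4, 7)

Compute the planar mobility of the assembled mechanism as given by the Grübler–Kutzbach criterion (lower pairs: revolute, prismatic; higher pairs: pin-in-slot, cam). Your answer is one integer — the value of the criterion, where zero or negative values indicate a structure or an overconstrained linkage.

(L,J1,J2)=(1,0,0); link0 fixed
link1: (2,0,0)
link2: (3,0,0)
P 0-2 [J1]: (3,1,0)
P 0-1 [J1]: (3,2,0)
link3: (4,2,0)
C 2-3 [J2]: (4,2,1)
link4: (5,2,1)
C 3-4 [J2]: (5,2,2)
link5: (6,2,2)
C 5-1 [J2]: (6,2,3)
link6: (7,2,3)
PS 2-5 [J2]: (7,2,4)
P 5-6 [J1]: (7,3,4)
link7: (8,3,4)
link8: (9,3,4)
PS 8-5 [J2]: (9,3,5)
R 4-7 [J1]: (9,4,5)
Grübler: 3·8 − 2·4 − 5 = 11

M = 11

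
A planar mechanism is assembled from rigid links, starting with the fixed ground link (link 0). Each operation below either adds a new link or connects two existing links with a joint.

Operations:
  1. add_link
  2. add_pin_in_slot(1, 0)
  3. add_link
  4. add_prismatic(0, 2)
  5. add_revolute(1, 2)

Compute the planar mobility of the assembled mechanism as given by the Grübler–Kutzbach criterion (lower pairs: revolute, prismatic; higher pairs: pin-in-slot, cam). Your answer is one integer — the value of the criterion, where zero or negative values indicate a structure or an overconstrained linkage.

M = 1

[1;0;0] (link 0 is ground)
L+ [2;0;0]
PS(1,0)∈J2 [2;0;1]
L+ [3;0;1]
P(0,2)∈J1 [3;1;1]
R(1,2)∈J1 [3;2;1]
mobility = 6 − 4 − 1 = 1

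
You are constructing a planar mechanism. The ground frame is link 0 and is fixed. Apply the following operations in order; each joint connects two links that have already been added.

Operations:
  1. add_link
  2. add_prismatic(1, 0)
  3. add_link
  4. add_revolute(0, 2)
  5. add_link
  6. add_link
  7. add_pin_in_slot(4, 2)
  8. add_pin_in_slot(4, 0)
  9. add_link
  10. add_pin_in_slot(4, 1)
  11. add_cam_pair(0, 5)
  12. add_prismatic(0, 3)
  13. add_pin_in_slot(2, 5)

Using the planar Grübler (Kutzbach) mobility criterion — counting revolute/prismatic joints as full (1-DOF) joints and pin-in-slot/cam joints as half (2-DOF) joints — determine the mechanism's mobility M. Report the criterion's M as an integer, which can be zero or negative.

M = 4

link 0 = ground. State L|J1|J2 = 1|0|0
+link1  2|0|0
P(1,0) f=1→J1  2|1|0
+link2  3|1|0
R(0,2) f=1→J1  3|2|0
+link3  4|2|0
+link4  5|2|0
PS(4,2) f=2→J2  5|2|1
PS(4,0) f=2→J2  5|2|2
+link5  6|2|2
PS(4,1) f=2→J2  6|2|3
C(0,5) f=2→J2  6|2|4
P(0,3) f=1→J1  6|3|4
PS(2,5) f=2→J2  6|3|5
M = 3(6−1)−2·3−5 = 15−6−5 = 4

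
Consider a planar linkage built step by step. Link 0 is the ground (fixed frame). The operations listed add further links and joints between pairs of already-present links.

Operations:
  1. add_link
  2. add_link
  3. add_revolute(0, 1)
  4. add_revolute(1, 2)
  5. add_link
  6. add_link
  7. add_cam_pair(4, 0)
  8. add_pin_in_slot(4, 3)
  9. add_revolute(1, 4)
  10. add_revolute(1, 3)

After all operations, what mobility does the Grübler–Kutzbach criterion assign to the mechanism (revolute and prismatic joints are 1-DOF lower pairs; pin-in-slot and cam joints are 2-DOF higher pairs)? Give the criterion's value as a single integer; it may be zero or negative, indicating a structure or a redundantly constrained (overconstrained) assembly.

link 0 = ground. State L|J1|J2 = 1|0|0
+link1  2|0|0
+link2  3|0|0
R(0,1) f=1→J1  3|1|0
R(1,2) f=1→J1  3|2|0
+link3  4|2|0
+link4  5|2|0
C(4,0) f=2→J2  5|2|1
PS(4,3) f=2→J2  5|2|2
R(1,4) f=1→J1  5|3|2
R(1,3) f=1→J1  5|4|2
M = 3(5−1)−2·4−2 = 12−8−2 = 2

M = 2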